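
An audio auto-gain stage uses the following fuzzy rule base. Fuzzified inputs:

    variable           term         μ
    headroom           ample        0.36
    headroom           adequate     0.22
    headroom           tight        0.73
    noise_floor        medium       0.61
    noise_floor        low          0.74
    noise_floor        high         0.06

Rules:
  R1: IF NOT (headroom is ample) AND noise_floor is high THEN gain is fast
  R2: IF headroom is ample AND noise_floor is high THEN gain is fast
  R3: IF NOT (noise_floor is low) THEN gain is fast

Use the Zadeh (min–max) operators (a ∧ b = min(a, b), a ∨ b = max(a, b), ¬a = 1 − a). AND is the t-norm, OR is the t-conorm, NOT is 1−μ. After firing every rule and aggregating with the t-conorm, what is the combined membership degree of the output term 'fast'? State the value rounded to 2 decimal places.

0.26

R1: ¬ample=1−0.36=0.64, high=0.06; AND[min(a, b)] → w = 0.06
R2: ample=0.36, high=0.06; AND[min(a, b)] → w = 0.06
R3: ¬low=1−0.74=0.26 → w = 0.26
Rules with consequent 'fast': {R1, R2, R3} → strengths 0.06, 0.06, 0.26
Aggregate via t-conorm [max(a, b)]: 0.26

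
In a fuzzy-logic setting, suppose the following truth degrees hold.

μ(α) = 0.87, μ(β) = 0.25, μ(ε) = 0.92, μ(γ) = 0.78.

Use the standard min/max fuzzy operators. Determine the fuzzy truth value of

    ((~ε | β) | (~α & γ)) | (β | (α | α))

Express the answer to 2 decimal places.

0.87

~ε = 1 − 0.92 = 0.08
~ε | β = max(a, b) on (0.08, 0.25) = 0.25
~α = 1 − 0.87 = 0.13
~α & γ = min(a, b) on (0.13, 0.78) = 0.13
(~ε | β) | (~α & γ) = max(a, b) on (0.25, 0.13) = 0.25
α | α = max(a, b) on (0.87, 0.87) = 0.87
β | (α | α) = max(a, b) on (0.25, 0.87) = 0.87
((~ε | β) | (~α & γ)) | (β | (α | α)) = max(a, b) on (0.25, 0.87) = 0.87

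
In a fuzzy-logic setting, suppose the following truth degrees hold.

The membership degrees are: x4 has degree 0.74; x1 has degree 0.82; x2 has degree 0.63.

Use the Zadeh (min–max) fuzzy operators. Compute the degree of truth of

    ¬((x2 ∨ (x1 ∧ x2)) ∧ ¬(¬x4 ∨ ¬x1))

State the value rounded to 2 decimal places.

0.37

x1 ∧ x2 = min(a, b) on (0.82, 0.63) = 0.63
x2 ∨ (x1 ∧ x2) = max(a, b) on (0.63, 0.63) = 0.63
¬x4 = 1 − 0.74 = 0.26
¬x1 = 1 − 0.82 = 0.18
¬x4 ∨ ¬x1 = max(a, b) on (0.26, 0.18) = 0.26
¬(¬x4 ∨ ¬x1) = 1 − 0.26 = 0.74
(x2 ∨ (x1 ∧ x2)) ∧ ¬(¬x4 ∨ ¬x1) = min(a, b) on (0.63, 0.74) = 0.63
¬((x2 ∨ (x1 ∧ x2)) ∧ ¬(¬x4 ∨ ¬x1)) = 1 − 0.63 = 0.37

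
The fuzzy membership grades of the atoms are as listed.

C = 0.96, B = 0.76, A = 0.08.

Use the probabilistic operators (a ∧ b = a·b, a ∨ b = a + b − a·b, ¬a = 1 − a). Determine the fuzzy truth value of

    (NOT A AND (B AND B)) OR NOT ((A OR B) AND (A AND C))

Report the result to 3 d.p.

0.972

NOT A = 1 − 0.0800 = 0.9200
B AND B = a·b on (0.7600, 0.7600) = 0.5776
NOT A AND (B AND B) = a·b on (0.9200, 0.5776) = 0.5314
A OR B = a + b − a·b on (0.0800, 0.7600) = 0.7792
A AND C = a·b on (0.0800, 0.9600) = 0.0768
(A OR B) AND (A AND C) = a·b on (0.7792, 0.0768) = 0.0598
NOT ((A OR B) AND (A AND C)) = 1 − 0.0598 = 0.9402
(NOT A AND (B AND B)) OR NOT ((A OR B) AND (A AND C)) = a + b − a·b on (0.5314, 0.9402) = 0.9720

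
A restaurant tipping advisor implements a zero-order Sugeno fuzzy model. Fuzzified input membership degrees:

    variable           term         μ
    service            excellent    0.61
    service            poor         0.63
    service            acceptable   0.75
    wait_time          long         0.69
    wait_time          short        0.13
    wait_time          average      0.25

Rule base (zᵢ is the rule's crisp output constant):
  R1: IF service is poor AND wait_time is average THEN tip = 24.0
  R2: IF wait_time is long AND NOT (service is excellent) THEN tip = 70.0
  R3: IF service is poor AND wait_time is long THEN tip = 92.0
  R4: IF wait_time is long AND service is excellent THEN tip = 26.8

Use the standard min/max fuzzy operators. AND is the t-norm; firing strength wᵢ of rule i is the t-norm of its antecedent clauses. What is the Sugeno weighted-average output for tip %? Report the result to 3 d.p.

57.238

R1 (z=24.0): poor=0.63, average=0.25; AND[min(a, b)] → w = 0.25
R2 (z=70.0): long=0.69, ¬excellent=1−0.61=0.39; AND[min(a, b)] → w = 0.39
R3 (z=92.0): poor=0.63, long=0.69; AND[min(a, b)] → w = 0.63
R4 (z=26.8): long=0.69, excellent=0.61; AND[min(a, b)] → w = 0.61
Weighted average = (0.25·24.0 + 0.39·70.0 + 0.63·92.0 + 0.61·26.8) / (0.25 + 0.39 + 0.63 + 0.61)
  = 107.6080 / 1.8800 = 57.238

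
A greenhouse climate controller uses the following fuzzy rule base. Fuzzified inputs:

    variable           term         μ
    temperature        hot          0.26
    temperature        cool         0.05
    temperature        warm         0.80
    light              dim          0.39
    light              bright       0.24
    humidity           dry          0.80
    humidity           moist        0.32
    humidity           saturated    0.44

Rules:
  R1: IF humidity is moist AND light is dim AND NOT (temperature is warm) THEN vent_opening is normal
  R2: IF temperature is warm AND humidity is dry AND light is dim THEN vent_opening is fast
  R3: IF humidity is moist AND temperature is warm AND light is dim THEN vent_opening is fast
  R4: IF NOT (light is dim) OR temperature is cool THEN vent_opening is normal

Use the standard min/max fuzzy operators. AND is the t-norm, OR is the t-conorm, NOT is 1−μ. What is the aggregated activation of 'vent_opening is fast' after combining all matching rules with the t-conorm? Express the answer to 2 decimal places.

0.39

R1: moist=0.32, dim=0.39, ¬warm=1−0.80=0.20; AND[min(a, b)] → w = 0.20
R2: warm=0.80, dry=0.80, dim=0.39; AND[min(a, b)] → w = 0.39
R3: moist=0.32, warm=0.80, dim=0.39; AND[min(a, b)] → w = 0.32
R4: ¬dim=1−0.39=0.61, cool=0.05; OR[max(a, b)] → w = 0.61
Rules with consequent 'fast': {R2, R3} → strengths 0.39, 0.32
Aggregate via t-conorm [max(a, b)]: 0.39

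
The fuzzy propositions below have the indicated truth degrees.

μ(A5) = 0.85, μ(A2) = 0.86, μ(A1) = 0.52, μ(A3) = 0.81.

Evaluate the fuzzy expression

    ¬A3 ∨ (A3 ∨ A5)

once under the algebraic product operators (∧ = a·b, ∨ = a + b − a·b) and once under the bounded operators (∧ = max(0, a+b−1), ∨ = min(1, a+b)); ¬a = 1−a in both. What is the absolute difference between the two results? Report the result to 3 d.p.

Under algebraic product:
  ¬A3 = 1 − 0.8100 = 0.1900
  A3 ∨ A5 = a + b − a·b on (0.8100, 0.8500) = 0.9715
  ¬A3 ∨ (A3 ∨ A5) = a + b − a·b on (0.1900, 0.9715) = 0.9769
  → value = 0.9769
Under bounded:
  ¬A3 = 1 − 0.81 = 0.19
  A3 ∨ A5 = min(1, a+b) on (0.81, 0.85) = 1.00
  ¬A3 ∨ (A3 ∨ A5) = min(1, a+b) on (0.19, 1.00) = 1.00
  → value = 1.0000
|0.9769 − 1.0000| = 0.023

0.023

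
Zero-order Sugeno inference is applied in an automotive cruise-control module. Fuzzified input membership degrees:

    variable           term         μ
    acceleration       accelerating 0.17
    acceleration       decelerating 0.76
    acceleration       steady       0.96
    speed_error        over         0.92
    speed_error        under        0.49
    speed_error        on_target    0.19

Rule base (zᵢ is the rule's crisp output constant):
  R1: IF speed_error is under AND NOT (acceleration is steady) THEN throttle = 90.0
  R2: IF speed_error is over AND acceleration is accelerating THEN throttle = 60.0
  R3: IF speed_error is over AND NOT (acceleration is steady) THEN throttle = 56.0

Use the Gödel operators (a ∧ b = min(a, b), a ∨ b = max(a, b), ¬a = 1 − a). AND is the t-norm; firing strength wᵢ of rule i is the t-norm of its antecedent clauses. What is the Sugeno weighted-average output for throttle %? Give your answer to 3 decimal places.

64.160

R1 (z=90.0): under=0.49, ¬steady=1−0.96=0.04; AND[min(a, b)] → w = 0.04
R2 (z=60.0): over=0.92, accelerating=0.17; AND[min(a, b)] → w = 0.17
R3 (z=56.0): over=0.92, ¬steady=1−0.96=0.04; AND[min(a, b)] → w = 0.04
Weighted average = (0.04·90.0 + 0.17·60.0 + 0.04·56.0) / (0.04 + 0.17 + 0.04)
  = 16.0400 / 0.2500 = 64.160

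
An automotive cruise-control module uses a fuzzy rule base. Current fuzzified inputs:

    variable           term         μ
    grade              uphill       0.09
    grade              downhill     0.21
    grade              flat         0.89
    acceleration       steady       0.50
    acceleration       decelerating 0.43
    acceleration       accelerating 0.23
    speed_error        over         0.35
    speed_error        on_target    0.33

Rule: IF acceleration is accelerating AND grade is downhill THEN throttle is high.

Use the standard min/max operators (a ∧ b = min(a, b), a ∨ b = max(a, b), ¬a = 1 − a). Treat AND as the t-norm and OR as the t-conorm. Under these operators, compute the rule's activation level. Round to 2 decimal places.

0.21

firing strength: accelerating=0.23, downhill=0.21; AND[min(a, b)] → w = 0.21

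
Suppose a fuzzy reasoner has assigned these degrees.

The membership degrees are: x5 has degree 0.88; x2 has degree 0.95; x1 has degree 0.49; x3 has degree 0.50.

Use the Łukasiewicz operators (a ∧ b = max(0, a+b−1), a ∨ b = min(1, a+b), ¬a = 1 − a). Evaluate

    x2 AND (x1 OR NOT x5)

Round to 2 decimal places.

NOT x5 = 1 − 0.88 = 0.12
x1 OR NOT x5 = min(1, a+b) on (0.49, 0.12) = 0.61
x2 AND (x1 OR NOT x5) = max(0, a+b−1) on (0.95, 0.61) = 0.56

0.56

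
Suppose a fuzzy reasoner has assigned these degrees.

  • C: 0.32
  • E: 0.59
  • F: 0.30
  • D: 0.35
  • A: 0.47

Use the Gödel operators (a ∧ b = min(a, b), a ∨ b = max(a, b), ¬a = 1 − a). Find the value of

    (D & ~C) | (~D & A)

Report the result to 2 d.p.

~C = 1 − 0.32 = 0.68
D & ~C = min(a, b) on (0.35, 0.68) = 0.35
~D = 1 − 0.35 = 0.65
~D & A = min(a, b) on (0.65, 0.47) = 0.47
(D & ~C) | (~D & A) = max(a, b) on (0.35, 0.47) = 0.47

0.47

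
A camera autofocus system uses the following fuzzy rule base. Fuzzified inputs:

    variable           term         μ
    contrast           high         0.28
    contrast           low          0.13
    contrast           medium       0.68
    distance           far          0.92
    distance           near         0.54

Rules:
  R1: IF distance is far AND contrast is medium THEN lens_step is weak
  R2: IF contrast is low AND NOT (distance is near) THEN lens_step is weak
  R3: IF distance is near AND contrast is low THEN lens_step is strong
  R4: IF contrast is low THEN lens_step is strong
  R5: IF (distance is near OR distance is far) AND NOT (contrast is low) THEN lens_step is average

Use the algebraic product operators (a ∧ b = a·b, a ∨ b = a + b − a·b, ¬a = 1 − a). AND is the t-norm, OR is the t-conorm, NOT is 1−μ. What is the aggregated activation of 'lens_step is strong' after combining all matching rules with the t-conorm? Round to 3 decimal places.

0.191

R1: far=0.92, medium=0.68; AND[a·b] → w = 0.6256
R2: low=0.13, ¬near=1−0.54=0.46; AND[a·b] → w = 0.0598
R3: near=0.54, low=0.13; AND[a·b] → w = 0.0702
R4: low=0.13 → w = 0.1300
R5: (near=0.54 OR far=0.92) = 0.9632; AND[a·b] with ¬low=1−0.13=0.87 → w = 0.8380
Rules with consequent 'strong': {R3, R4} → strengths 0.0702, 0.1300
Aggregate via t-conorm [a + b − a·b]: 0.1911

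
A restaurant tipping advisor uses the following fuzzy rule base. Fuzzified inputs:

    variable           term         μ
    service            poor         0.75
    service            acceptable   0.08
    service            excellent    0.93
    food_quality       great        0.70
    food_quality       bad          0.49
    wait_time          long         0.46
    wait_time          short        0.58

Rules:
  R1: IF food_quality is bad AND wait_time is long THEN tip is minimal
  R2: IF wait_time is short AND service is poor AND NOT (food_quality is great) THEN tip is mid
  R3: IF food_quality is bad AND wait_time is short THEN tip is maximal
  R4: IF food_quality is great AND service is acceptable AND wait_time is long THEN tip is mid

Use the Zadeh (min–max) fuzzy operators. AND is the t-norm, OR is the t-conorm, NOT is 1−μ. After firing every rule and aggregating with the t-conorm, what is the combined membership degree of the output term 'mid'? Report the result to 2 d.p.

0.30

R1: bad=0.49, long=0.46; AND[min(a, b)] → w = 0.46
R2: short=0.58, poor=0.75, ¬great=1−0.70=0.30; AND[min(a, b)] → w = 0.30
R3: bad=0.49, short=0.58; AND[min(a, b)] → w = 0.49
R4: great=0.70, acceptable=0.08, long=0.46; AND[min(a, b)] → w = 0.08
Rules with consequent 'mid': {R2, R4} → strengths 0.30, 0.08
Aggregate via t-conorm [max(a, b)]: 0.30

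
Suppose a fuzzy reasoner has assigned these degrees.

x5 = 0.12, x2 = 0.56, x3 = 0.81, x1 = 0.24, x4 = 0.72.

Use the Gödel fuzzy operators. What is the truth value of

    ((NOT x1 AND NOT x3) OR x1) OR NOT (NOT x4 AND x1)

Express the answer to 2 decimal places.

0.76

NOT x1 = 1 − 0.24 = 0.76
NOT x3 = 1 − 0.81 = 0.19
NOT x1 AND NOT x3 = min(a, b) on (0.76, 0.19) = 0.19
(NOT x1 AND NOT x3) OR x1 = max(a, b) on (0.19, 0.24) = 0.24
NOT x4 = 1 − 0.72 = 0.28
NOT x4 AND x1 = min(a, b) on (0.28, 0.24) = 0.24
NOT (NOT x4 AND x1) = 1 − 0.24 = 0.76
((NOT x1 AND NOT x3) OR x1) OR NOT (NOT x4 AND x1) = max(a, b) on (0.24, 0.76) = 0.76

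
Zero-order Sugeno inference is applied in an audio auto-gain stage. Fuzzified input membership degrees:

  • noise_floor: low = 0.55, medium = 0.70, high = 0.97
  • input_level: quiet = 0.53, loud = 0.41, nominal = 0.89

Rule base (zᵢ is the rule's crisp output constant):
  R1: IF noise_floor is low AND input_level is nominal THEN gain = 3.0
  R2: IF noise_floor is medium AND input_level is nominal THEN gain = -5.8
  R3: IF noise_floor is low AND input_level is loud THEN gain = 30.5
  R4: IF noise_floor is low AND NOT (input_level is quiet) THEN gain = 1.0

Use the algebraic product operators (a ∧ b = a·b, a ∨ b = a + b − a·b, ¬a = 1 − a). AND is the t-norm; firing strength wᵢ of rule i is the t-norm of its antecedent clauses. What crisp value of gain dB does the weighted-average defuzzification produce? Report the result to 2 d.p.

R1 (z=3.0): low=0.55, nominal=0.89; AND[a·b] → w = 0.4895
R2 (z=-5.8): medium=0.70, nominal=0.89; AND[a·b] → w = 0.6230
R3 (z=30.5): low=0.55, loud=0.41; AND[a·b] → w = 0.2255
R4 (z=1.0): low=0.55, ¬quiet=1−0.53=0.47; AND[a·b] → w = 0.2585
Weighted average = (0.4895·3.0 + 0.6230·-5.8 + 0.2255·30.5 + 0.2585·1.0) / (0.4895 + 0.6230 + 0.2255 + 0.2585)
  = 4.9913 / 1.5965 = 3.13

3.13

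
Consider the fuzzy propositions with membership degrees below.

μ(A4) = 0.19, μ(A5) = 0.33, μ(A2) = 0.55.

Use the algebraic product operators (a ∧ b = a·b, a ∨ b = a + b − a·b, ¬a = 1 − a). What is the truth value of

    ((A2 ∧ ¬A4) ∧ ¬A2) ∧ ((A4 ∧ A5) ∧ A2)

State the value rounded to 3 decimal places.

¬A4 = 1 − 0.1900 = 0.8100
A2 ∧ ¬A4 = a·b on (0.5500, 0.8100) = 0.4455
¬A2 = 1 − 0.5500 = 0.4500
(A2 ∧ ¬A4) ∧ ¬A2 = a·b on (0.4455, 0.4500) = 0.2005
A4 ∧ A5 = a·b on (0.1900, 0.3300) = 0.0627
(A4 ∧ A5) ∧ A2 = a·b on (0.0627, 0.5500) = 0.0345
((A2 ∧ ¬A4) ∧ ¬A2) ∧ ((A4 ∧ A5) ∧ A2) = a·b on (0.2005, 0.0345) = 0.0069

0.007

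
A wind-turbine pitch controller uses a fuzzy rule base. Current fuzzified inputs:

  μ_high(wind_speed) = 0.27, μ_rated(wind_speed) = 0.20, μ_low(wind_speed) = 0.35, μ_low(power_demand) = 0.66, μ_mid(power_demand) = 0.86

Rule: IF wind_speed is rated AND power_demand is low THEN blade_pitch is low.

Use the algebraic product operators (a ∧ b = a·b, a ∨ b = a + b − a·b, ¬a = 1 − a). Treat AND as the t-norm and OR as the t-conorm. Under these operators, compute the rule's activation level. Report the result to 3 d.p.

0.132

firing strength: rated=0.20, low=0.66; AND[a·b] → w = 0.1320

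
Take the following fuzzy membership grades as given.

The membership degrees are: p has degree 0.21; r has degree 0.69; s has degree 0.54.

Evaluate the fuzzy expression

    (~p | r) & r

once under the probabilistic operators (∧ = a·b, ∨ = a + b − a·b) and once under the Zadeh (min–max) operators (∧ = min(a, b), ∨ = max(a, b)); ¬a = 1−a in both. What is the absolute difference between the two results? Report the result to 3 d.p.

Under probabilistic:
  ~p = 1 − 0.2100 = 0.7900
  ~p | r = a + b − a·b on (0.7900, 0.6900) = 0.9349
  (~p | r) & r = a·b on (0.9349, 0.6900) = 0.6451
  → value = 0.6451
Under Zadeh (min–max):
  ~p = 1 − 0.21 = 0.79
  ~p | r = max(a, b) on (0.79, 0.69) = 0.79
  (~p | r) & r = min(a, b) on (0.79, 0.69) = 0.69
  → value = 0.6900
|0.6451 − 0.6900| = 0.045

0.045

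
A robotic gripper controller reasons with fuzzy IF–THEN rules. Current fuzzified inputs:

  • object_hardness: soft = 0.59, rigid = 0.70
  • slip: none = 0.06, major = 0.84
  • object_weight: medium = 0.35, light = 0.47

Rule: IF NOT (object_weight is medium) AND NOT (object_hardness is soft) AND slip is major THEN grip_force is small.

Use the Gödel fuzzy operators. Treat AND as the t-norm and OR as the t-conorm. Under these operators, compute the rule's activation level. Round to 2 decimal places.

0.41

firing strength: ¬medium=1−0.35=0.65, ¬soft=1−0.59=0.41, major=0.84; AND[min(a, b)] → w = 0.41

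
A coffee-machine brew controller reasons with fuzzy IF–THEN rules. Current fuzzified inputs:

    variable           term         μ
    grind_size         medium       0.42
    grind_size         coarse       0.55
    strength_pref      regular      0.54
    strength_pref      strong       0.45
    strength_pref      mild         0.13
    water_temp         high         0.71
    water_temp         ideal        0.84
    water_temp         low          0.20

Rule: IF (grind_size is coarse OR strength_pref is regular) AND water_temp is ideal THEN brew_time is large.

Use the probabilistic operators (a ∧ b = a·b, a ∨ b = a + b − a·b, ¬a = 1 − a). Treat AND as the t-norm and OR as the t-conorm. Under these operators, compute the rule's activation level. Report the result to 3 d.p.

firing strength: (coarse=0.55 OR regular=0.54) = 0.7930; AND[a·b] with ideal=0.84 → w = 0.6661

0.666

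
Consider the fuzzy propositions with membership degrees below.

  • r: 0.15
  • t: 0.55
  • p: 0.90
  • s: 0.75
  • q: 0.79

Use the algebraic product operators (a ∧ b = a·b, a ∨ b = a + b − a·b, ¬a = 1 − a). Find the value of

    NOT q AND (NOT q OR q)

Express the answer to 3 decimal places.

0.175

NOT q = 1 − 0.7900 = 0.2100
NOT q = 1 − 0.7900 = 0.2100
NOT q OR q = a + b − a·b on (0.2100, 0.7900) = 0.8341
NOT q AND (NOT q OR q) = a·b on (0.2100, 0.8341) = 0.1752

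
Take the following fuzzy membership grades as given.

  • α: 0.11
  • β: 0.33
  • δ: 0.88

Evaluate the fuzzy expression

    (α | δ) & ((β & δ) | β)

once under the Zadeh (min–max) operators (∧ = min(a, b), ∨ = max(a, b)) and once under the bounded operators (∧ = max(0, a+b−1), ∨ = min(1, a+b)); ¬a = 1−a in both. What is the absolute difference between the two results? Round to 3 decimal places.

Under Zadeh (min–max):
  α | δ = max(a, b) on (0.11, 0.88) = 0.88
  β & δ = min(a, b) on (0.33, 0.88) = 0.33
  (β & δ) | β = max(a, b) on (0.33, 0.33) = 0.33
  (α | δ) & ((β & δ) | β) = min(a, b) on (0.88, 0.33) = 0.33
  → value = 0.3300
Under bounded:
  α | δ = min(1, a+b) on (0.11, 0.88) = 0.99
  β & δ = max(0, a+b−1) on (0.33, 0.88) = 0.21
  (β & δ) | β = min(1, a+b) on (0.21, 0.33) = 0.54
  (α | δ) & ((β & δ) | β) = max(0, a+b−1) on (0.99, 0.54) = 0.53
  → value = 0.5300
|0.3300 − 0.5300| = 0.200

0.200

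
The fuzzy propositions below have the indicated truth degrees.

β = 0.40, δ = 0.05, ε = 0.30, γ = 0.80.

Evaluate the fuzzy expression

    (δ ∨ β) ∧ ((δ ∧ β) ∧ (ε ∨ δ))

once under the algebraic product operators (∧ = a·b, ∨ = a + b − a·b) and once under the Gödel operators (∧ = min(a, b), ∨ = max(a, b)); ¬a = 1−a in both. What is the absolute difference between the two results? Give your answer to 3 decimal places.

0.047

Under algebraic product:
  δ ∨ β = a + b − a·b on (0.0500, 0.4000) = 0.4300
  δ ∧ β = a·b on (0.0500, 0.4000) = 0.0200
  ε ∨ δ = a + b − a·b on (0.3000, 0.0500) = 0.3350
  (δ ∧ β) ∧ (ε ∨ δ) = a·b on (0.0200, 0.3350) = 0.0067
  (δ ∨ β) ∧ ((δ ∧ β) ∧ (ε ∨ δ)) = a·b on (0.4300, 0.0067) = 0.0029
  → value = 0.0029
Under Gödel:
  δ ∨ β = max(a, b) on (0.05, 0.40) = 0.40
  δ ∧ β = min(a, b) on (0.05, 0.40) = 0.05
  ε ∨ δ = max(a, b) on (0.30, 0.05) = 0.30
  (δ ∧ β) ∧ (ε ∨ δ) = min(a, b) on (0.05, 0.30) = 0.05
  (δ ∨ β) ∧ ((δ ∧ β) ∧ (ε ∨ δ)) = min(a, b) on (0.40, 0.05) = 0.05
  → value = 0.0500
|0.0029 − 0.0500| = 0.047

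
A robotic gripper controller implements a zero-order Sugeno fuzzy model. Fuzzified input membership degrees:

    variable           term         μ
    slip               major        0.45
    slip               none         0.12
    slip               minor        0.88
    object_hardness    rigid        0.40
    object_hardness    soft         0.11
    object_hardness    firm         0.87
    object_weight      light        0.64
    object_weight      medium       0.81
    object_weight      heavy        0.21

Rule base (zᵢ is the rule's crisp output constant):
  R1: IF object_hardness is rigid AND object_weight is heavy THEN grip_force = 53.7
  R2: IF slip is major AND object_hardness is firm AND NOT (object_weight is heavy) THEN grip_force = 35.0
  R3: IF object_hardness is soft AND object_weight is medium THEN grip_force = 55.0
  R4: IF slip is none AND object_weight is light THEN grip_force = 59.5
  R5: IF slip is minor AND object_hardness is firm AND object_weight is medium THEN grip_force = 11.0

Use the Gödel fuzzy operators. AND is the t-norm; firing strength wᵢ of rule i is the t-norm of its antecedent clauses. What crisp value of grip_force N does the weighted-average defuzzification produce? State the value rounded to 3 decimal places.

R1 (z=53.7): rigid=0.40, heavy=0.21; AND[min(a, b)] → w = 0.21
R2 (z=35.0): major=0.45, firm=0.87, ¬heavy=1−0.21=0.79; AND[min(a, b)] → w = 0.45
R3 (z=55.0): soft=0.11, medium=0.81; AND[min(a, b)] → w = 0.11
R4 (z=59.5): none=0.12, light=0.64; AND[min(a, b)] → w = 0.12
R5 (z=11.0): minor=0.88, firm=0.87, medium=0.81; AND[min(a, b)] → w = 0.81
Weighted average = (0.21·53.7 + 0.45·35.0 + 0.11·55.0 + 0.12·59.5 + 0.81·11.0) / (0.21 + 0.45 + 0.11 + 0.12 + 0.81)
  = 49.1270 / 1.7000 = 28.898

28.898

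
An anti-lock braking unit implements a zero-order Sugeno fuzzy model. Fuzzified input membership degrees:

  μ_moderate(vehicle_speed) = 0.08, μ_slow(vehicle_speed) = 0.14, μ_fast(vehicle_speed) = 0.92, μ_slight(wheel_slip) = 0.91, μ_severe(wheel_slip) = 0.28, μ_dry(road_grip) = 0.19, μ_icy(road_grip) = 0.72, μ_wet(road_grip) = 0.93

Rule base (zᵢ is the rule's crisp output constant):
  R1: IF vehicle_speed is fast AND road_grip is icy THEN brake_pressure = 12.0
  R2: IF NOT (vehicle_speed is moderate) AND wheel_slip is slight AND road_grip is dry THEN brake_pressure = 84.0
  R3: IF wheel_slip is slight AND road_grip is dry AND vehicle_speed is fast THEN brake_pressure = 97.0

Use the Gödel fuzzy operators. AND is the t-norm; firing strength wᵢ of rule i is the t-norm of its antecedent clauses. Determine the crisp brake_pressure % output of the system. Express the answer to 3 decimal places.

39.118

R1 (z=12.0): fast=0.92, icy=0.72; AND[min(a, b)] → w = 0.72
R2 (z=84.0): ¬moderate=1−0.08=0.92, slight=0.91, dry=0.19; AND[min(a, b)] → w = 0.19
R3 (z=97.0): slight=0.91, dry=0.19, fast=0.92; AND[min(a, b)] → w = 0.19
Weighted average = (0.72·12.0 + 0.19·84.0 + 0.19·97.0) / (0.72 + 0.19 + 0.19)
  = 43.0300 / 1.1000 = 39.118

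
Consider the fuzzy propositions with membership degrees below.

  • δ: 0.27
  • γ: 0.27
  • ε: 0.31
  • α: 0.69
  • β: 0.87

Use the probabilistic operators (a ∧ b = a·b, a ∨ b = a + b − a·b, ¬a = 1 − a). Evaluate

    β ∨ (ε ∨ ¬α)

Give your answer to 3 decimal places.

0.938

¬α = 1 − 0.6900 = 0.3100
ε ∨ ¬α = a + b − a·b on (0.3100, 0.3100) = 0.5239
β ∨ (ε ∨ ¬α) = a + b − a·b on (0.8700, 0.5239) = 0.9381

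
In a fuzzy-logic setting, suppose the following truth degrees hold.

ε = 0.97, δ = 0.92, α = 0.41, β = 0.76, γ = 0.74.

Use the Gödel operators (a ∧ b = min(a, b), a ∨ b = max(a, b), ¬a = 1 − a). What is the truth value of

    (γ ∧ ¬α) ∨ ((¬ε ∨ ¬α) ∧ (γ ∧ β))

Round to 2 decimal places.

0.59

¬α = 1 − 0.41 = 0.59
γ ∧ ¬α = min(a, b) on (0.74, 0.59) = 0.59
¬ε = 1 − 0.97 = 0.03
¬α = 1 − 0.41 = 0.59
¬ε ∨ ¬α = max(a, b) on (0.03, 0.59) = 0.59
γ ∧ β = min(a, b) on (0.74, 0.76) = 0.74
(¬ε ∨ ¬α) ∧ (γ ∧ β) = min(a, b) on (0.59, 0.74) = 0.59
(γ ∧ ¬α) ∨ ((¬ε ∨ ¬α) ∧ (γ ∧ β)) = max(a, b) on (0.59, 0.59) = 0.59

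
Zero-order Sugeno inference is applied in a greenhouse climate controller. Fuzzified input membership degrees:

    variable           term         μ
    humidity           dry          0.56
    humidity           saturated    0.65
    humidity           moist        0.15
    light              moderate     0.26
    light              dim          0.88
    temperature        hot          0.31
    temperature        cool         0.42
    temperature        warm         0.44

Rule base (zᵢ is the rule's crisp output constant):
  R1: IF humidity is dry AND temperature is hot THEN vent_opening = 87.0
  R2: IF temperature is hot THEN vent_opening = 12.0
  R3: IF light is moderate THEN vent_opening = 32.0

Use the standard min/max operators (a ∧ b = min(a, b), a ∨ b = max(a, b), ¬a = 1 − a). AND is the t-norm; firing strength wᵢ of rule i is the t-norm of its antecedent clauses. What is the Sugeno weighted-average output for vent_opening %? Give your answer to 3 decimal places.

R1 (z=87.0): dry=0.56, hot=0.31; AND[min(a, b)] → w = 0.31
R2 (z=12.0): hot=0.31 → w = 0.31
R3 (z=32.0): moderate=0.26 → w = 0.26
Weighted average = (0.31·87.0 + 0.31·12.0 + 0.26·32.0) / (0.31 + 0.31 + 0.26)
  = 39.0100 / 0.8800 = 44.330

44.330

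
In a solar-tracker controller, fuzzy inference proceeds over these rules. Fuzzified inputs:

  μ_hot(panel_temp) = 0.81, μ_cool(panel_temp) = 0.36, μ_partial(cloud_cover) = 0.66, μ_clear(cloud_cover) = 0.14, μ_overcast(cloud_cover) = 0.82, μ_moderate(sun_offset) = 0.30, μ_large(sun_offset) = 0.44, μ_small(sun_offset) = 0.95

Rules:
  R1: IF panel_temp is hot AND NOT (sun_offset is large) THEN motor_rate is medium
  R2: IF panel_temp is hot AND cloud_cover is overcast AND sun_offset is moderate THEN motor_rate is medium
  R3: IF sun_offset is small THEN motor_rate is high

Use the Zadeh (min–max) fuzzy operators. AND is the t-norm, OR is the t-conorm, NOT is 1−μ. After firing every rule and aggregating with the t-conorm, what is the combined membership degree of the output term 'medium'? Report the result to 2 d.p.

R1: hot=0.81, ¬large=1−0.44=0.56; AND[min(a, b)] → w = 0.56
R2: hot=0.81, overcast=0.82, moderate=0.30; AND[min(a, b)] → w = 0.30
R3: small=0.95 → w = 0.95
Rules with consequent 'medium': {R1, R2} → strengths 0.56, 0.30
Aggregate via t-conorm [max(a, b)]: 0.56

0.56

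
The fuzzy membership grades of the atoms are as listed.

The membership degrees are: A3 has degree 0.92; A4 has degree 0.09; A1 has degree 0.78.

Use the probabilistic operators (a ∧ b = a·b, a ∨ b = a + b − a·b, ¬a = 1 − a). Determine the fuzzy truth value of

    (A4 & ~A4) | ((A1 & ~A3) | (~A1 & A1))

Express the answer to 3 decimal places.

0.287

~A4 = 1 − 0.0900 = 0.9100
A4 & ~A4 = a·b on (0.0900, 0.9100) = 0.0819
~A3 = 1 − 0.9200 = 0.0800
A1 & ~A3 = a·b on (0.7800, 0.0800) = 0.0624
~A1 = 1 − 0.7800 = 0.2200
~A1 & A1 = a·b on (0.2200, 0.7800) = 0.1716
(A1 & ~A3) | (~A1 & A1) = a + b − a·b on (0.0624, 0.1716) = 0.2233
(A4 & ~A4) | ((A1 & ~A3) | (~A1 & A1)) = a + b − a·b on (0.0819, 0.2233) = 0.2869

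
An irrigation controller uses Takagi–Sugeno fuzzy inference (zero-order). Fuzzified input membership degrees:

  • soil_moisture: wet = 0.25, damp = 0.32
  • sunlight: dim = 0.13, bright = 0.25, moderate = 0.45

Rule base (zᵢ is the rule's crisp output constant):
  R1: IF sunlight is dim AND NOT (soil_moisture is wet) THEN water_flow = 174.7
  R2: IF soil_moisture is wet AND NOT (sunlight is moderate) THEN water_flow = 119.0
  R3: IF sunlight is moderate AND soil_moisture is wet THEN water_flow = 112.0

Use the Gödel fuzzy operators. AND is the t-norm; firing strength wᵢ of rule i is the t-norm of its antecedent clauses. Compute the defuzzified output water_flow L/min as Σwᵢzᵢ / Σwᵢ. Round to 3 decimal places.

R1 (z=174.7): dim=0.13, ¬wet=1−0.25=0.75; AND[min(a, b)] → w = 0.13
R2 (z=119.0): wet=0.25, ¬moderate=1−0.45=0.55; AND[min(a, b)] → w = 0.25
R3 (z=112.0): moderate=0.45, wet=0.25; AND[min(a, b)] → w = 0.25
Weighted average = (0.13·174.7 + 0.25·119.0 + 0.25·112.0) / (0.13 + 0.25 + 0.25)
  = 80.4610 / 0.6300 = 127.716

127.716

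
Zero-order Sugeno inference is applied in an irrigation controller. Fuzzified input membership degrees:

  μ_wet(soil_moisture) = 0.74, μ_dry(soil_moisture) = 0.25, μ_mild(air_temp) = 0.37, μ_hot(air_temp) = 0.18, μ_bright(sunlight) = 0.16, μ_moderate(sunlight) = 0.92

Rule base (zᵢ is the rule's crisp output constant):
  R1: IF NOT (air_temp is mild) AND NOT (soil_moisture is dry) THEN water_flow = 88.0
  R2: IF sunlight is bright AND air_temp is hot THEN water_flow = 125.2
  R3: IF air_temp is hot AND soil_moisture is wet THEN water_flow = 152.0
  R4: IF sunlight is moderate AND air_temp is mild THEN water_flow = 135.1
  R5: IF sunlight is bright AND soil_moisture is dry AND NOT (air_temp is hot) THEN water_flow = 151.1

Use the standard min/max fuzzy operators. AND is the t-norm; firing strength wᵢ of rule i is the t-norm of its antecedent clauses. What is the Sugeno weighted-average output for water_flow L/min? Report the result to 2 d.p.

118.00

R1 (z=88.0): ¬mild=1−0.37=0.63, ¬dry=1−0.25=0.75; AND[min(a, b)] → w = 0.63
R2 (z=125.2): bright=0.16, hot=0.18; AND[min(a, b)] → w = 0.16
R3 (z=152.0): hot=0.18, wet=0.74; AND[min(a, b)] → w = 0.18
R4 (z=135.1): moderate=0.92, mild=0.37; AND[min(a, b)] → w = 0.37
R5 (z=151.1): bright=0.16, dry=0.25, ¬hot=1−0.18=0.82; AND[min(a, b)] → w = 0.16
Weighted average = (0.63·88.0 + 0.16·125.2 + 0.18·152.0 + 0.37·135.1 + 0.16·151.1) / (0.63 + 0.16 + 0.18 + 0.37 + 0.16)
  = 176.9950 / 1.5000 = 118.00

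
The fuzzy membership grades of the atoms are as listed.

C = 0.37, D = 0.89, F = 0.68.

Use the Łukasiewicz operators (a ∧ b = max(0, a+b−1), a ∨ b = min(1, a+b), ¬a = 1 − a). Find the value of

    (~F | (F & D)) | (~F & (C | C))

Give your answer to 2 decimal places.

0.95

~F = 1 − 0.68 = 0.32
F & D = max(0, a+b−1) on (0.68, 0.89) = 0.57
~F | (F & D) = min(1, a+b) on (0.32, 0.57) = 0.89
~F = 1 − 0.68 = 0.32
C | C = min(1, a+b) on (0.37, 0.37) = 0.74
~F & (C | C) = max(0, a+b−1) on (0.32, 0.74) = 0.06
(~F | (F & D)) | (~F & (C | C)) = min(1, a+b) on (0.89, 0.06) = 0.95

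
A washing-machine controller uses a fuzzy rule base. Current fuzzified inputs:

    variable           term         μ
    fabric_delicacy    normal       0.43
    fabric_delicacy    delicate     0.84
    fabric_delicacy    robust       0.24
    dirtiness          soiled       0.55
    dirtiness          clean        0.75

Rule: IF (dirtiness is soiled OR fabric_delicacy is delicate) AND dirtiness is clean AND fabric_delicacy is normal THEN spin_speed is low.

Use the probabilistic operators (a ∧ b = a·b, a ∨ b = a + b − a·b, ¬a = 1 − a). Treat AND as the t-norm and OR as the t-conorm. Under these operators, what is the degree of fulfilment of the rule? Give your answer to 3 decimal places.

0.299

firing strength: (soiled=0.55 OR delicate=0.84) = 0.9280; AND[a·b] with clean=0.75, normal=0.43 → w = 0.2993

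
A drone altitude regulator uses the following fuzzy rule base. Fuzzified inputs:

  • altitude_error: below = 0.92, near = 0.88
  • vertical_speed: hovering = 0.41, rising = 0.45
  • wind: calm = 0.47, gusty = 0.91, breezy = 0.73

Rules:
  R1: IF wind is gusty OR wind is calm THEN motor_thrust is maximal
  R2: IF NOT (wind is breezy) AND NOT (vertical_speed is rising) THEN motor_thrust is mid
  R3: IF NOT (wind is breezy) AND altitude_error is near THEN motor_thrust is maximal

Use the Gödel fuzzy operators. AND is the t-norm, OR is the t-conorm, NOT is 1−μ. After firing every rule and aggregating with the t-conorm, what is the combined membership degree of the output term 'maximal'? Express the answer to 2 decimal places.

R1: gusty=0.91, calm=0.47; OR[max(a, b)] → w = 0.91
R2: ¬breezy=1−0.73=0.27, ¬rising=1−0.45=0.55; AND[min(a, b)] → w = 0.27
R3: ¬breezy=1−0.73=0.27, near=0.88; AND[min(a, b)] → w = 0.27
Rules with consequent 'maximal': {R1, R3} → strengths 0.91, 0.27
Aggregate via t-conorm [max(a, b)]: 0.91

0.91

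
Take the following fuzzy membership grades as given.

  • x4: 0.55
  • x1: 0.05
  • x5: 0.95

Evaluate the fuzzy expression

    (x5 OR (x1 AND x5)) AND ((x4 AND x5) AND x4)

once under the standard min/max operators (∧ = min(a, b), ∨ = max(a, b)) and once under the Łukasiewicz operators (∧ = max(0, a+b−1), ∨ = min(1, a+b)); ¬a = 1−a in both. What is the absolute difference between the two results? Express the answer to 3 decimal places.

Under standard min/max:
  x1 AND x5 = min(a, b) on (0.05, 0.95) = 0.05
  x5 OR (x1 AND x5) = max(a, b) on (0.95, 0.05) = 0.95
  x4 AND x5 = min(a, b) on (0.55, 0.95) = 0.55
  (x4 AND x5) AND x4 = min(a, b) on (0.55, 0.55) = 0.55
  (x5 OR (x1 AND x5)) AND ((x4 AND x5) AND x4) = min(a, b) on (0.95, 0.55) = 0.55
  → value = 0.5500
Under Łukasiewicz:
  x1 AND x5 = max(0, a+b−1) on (0.05, 0.95) = 0.00
  x5 OR (x1 AND x5) = min(1, a+b) on (0.95, 0.00) = 0.95
  x4 AND x5 = max(0, a+b−1) on (0.55, 0.95) = 0.50
  (x4 AND x5) AND x4 = max(0, a+b−1) on (0.50, 0.55) = 0.05
  (x5 OR (x1 AND x5)) AND ((x4 AND x5) AND x4) = max(0, a+b−1) on (0.95, 0.05) = 0.00
  → value = 0.0000
|0.5500 − 0.0000| = 0.550

0.550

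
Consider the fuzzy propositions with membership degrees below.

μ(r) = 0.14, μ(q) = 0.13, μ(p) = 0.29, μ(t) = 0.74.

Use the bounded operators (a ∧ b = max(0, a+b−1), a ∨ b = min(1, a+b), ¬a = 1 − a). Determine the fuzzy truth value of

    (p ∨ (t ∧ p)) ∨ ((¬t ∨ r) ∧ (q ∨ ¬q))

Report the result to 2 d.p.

0.72

t ∧ p = max(0, a+b−1) on (0.74, 0.29) = 0.03
p ∨ (t ∧ p) = min(1, a+b) on (0.29, 0.03) = 0.32
¬t = 1 − 0.74 = 0.26
¬t ∨ r = min(1, a+b) on (0.26, 0.14) = 0.40
¬q = 1 − 0.13 = 0.87
q ∨ ¬q = min(1, a+b) on (0.13, 0.87) = 1.00
(¬t ∨ r) ∧ (q ∨ ¬q) = max(0, a+b−1) on (0.40, 1.00) = 0.40
(p ∨ (t ∧ p)) ∨ ((¬t ∨ r) ∧ (q ∨ ¬q)) = min(1, a+b) on (0.32, 0.40) = 0.72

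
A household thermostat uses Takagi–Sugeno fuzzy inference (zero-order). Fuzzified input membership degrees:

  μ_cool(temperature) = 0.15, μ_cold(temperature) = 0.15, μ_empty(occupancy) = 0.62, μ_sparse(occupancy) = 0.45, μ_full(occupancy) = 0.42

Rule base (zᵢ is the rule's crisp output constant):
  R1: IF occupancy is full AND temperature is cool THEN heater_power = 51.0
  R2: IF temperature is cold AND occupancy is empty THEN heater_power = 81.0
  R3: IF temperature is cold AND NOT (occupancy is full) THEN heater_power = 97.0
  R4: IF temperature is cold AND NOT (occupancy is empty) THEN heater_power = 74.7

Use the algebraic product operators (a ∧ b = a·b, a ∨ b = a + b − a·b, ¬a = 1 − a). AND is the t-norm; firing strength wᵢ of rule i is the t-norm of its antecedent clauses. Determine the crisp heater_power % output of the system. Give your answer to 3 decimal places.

R1 (z=51.0): full=0.42, cool=0.15; AND[a·b] → w = 0.0630
R2 (z=81.0): cold=0.15, empty=0.62; AND[a·b] → w = 0.0930
R3 (z=97.0): cold=0.15, ¬full=1−0.42=0.58; AND[a·b] → w = 0.0870
R4 (z=74.7): cold=0.15, ¬empty=1−0.62=0.38; AND[a·b] → w = 0.0570
Weighted average = (0.0630·51.0 + 0.0930·81.0 + 0.0870·97.0 + 0.0570·74.7) / (0.0630 + 0.0930 + 0.0870 + 0.0570)
  = 23.4429 / 0.3000 = 78.143

78.143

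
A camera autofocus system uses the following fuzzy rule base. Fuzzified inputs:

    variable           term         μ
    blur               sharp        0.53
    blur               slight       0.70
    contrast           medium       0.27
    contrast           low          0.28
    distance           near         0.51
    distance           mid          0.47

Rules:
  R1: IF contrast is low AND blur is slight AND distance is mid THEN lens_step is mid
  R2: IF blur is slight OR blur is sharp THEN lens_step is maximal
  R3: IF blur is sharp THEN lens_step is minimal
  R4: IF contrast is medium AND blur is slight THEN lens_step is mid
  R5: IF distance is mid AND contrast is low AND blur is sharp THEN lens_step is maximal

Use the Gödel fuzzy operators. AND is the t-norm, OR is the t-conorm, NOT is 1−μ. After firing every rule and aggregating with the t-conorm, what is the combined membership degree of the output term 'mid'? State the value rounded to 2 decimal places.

0.28

R1: low=0.28, slight=0.70, mid=0.47; AND[min(a, b)] → w = 0.28
R2: slight=0.70, sharp=0.53; OR[max(a, b)] → w = 0.70
R3: sharp=0.53 → w = 0.53
R4: medium=0.27, slight=0.70; AND[min(a, b)] → w = 0.27
R5: mid=0.47, low=0.28, sharp=0.53; AND[min(a, b)] → w = 0.28
Rules with consequent 'mid': {R1, R4} → strengths 0.28, 0.27
Aggregate via t-conorm [max(a, b)]: 0.28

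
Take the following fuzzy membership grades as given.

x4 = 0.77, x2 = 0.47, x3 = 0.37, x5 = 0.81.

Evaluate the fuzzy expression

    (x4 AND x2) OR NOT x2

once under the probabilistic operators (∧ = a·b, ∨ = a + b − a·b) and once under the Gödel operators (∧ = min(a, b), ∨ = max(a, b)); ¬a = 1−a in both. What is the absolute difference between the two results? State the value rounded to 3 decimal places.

Under probabilistic:
  x4 AND x2 = a·b on (0.7700, 0.4700) = 0.3619
  NOT x2 = 1 − 0.4700 = 0.5300
  (x4 AND x2) OR NOT x2 = a + b − a·b on (0.3619, 0.5300) = 0.7001
  → value = 0.7001
Under Gödel:
  x4 AND x2 = min(a, b) on (0.77, 0.47) = 0.47
  NOT x2 = 1 − 0.47 = 0.53
  (x4 AND x2) OR NOT x2 = max(a, b) on (0.47, 0.53) = 0.53
  → value = 0.5300
|0.7001 − 0.5300| = 0.170

0.170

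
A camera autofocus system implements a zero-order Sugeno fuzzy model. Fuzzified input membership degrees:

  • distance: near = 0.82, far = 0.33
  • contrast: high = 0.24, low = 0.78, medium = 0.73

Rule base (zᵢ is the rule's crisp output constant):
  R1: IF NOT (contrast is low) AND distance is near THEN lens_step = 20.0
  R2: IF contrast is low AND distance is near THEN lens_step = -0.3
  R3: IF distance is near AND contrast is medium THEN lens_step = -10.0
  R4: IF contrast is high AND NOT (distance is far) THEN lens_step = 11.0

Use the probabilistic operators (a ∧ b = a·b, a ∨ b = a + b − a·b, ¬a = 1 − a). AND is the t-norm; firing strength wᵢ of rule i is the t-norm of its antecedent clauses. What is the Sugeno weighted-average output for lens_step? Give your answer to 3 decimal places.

-0.507

R1 (z=20.0): ¬low=1−0.78=0.22, near=0.82; AND[a·b] → w = 0.1804
R2 (z=-0.3): low=0.78, near=0.82; AND[a·b] → w = 0.6396
R3 (z=-10.0): near=0.82, medium=0.73; AND[a·b] → w = 0.5986
R4 (z=11.0): high=0.24, ¬far=1−0.33=0.67; AND[a·b] → w = 0.1608
Weighted average = (0.1804·20.0 + 0.6396·-0.3 + 0.5986·-10.0 + 0.1608·11.0) / (0.1804 + 0.6396 + 0.5986 + 0.1608)
  = -0.8011 / 1.5794 = -0.507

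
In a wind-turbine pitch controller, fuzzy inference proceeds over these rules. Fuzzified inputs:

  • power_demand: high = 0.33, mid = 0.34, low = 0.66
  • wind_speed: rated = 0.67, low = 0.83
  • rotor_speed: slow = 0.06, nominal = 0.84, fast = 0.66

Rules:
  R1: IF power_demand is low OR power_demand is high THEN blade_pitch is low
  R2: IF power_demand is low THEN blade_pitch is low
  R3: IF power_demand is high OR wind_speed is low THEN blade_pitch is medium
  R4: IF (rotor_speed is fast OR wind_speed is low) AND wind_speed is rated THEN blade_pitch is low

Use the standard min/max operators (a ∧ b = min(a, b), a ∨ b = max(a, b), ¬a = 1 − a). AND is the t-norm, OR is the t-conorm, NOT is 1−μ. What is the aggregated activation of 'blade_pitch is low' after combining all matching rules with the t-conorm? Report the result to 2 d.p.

R1: low=0.66, high=0.33; OR[max(a, b)] → w = 0.66
R2: low=0.66 → w = 0.66
R3: high=0.33, low=0.83; OR[max(a, b)] → w = 0.83
R4: (fast=0.66 OR low=0.83) = 0.83; AND[min(a, b)] with rated=0.67 → w = 0.67
Rules with consequent 'low': {R1, R2, R4} → strengths 0.66, 0.66, 0.67
Aggregate via t-conorm [max(a, b)]: 0.67

0.67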